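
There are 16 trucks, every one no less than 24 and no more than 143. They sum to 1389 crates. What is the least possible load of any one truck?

To make one truck as small as possible, make the other 15 as large as possible.
The other 15 can take up 15 × 143 = 2145 ≥ 1389 − 24, so one truck can sit at its floor of 24.
Achievable: one at 24 and the other 15 totalling 1365, which fits since 15 × 24 ≤ 1365 ≤ 15 × 143.

24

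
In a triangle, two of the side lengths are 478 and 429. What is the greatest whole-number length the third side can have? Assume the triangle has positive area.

The third side must be less than 478 + 429 = 907.
The largest integer below 907 is 906.

906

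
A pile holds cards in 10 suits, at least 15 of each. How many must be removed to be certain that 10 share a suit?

In the worst case you draw 9 of each of the 10 suits: 10 × 9 = 90.
One more forces 10 of some suit, so 90 + 1 = 91.

91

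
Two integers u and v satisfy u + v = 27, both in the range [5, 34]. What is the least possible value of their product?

For a fixed sum, uv is smallest when u and v are as far apart as possible.
At the endpoint u = 5, v = 27 − 5 = 22, so uv = 5 × 22 = 110.

110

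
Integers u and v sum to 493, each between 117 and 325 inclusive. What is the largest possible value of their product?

60762

uv = u(493 − u) is maximized when u is as near 493/2 as the bounds allow.
Taking u = 246 and v = 247 (both in [117, 325]) gives uv = 60762.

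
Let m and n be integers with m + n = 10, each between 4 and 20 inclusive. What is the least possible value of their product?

24

Since m + n is fixed, pushing one of them to its bound minimizes the product.
At the endpoint m = 4, n = 10 − 4 = 6, so mn = 4 × 6 = 24.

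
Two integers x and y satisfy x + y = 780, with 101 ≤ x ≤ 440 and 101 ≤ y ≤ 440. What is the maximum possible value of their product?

152100

xy = x(780 − x) is maximized when x is as near 780/2 as the bounds allow.
Taking x = 390 and y = 390 (both in [101, 440]) gives xy = 152100.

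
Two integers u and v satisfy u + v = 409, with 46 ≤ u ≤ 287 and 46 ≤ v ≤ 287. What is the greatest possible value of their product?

With u + v fixed, uv peaks when the two are closest together.
Taking u = 204 and v = 205 (both in [46, 287]) gives uv = 41820.

41820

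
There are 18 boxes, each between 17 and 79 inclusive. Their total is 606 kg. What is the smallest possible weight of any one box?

Minimizing one value means maximizing the remaining 17.
The other 17 can take up 17 × 79 = 1343 ≥ 606 − 17, so one box can sit at its floor of 17.
Achievable: one at 17 and the other 17 totalling 589, which fits since 17 × 17 ≤ 589 ≤ 17 × 79.

17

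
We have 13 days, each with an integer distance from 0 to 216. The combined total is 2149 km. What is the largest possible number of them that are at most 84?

4

Suppose k of them are at most 84. Those contribute at most 84 each and the rest at most 216 each.
So the total is at most 84k + 216(13 − k) = 2808 − 132k. This must still be ≥ 2149, so k ≤ 4.
k = 4 is achieved by 4 values at 84 and 9 at 216, total 2280; lower one of the 216's by 131 (still > 84) to reach 2149.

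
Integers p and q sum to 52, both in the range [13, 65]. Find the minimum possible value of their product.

507

For a fixed sum, pq is smallest when p and q are as far apart as possible.
The extreme feasible split is p = 13, q = 39, giving pq = 507.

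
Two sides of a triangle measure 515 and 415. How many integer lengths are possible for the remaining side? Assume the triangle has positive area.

829

The triangle inequality gives |515 − 415| < c < 515 + 415, i.e. 100 < c < 930.
So c can be any integer from 101 to 929: 829 values.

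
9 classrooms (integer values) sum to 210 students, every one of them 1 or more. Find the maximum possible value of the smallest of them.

23

The 9 values sum to 210, so their minimum is at most ⌊210/9⌋ = 23.
Taking 6 copies of 23 and 3 copies of 24 gives exactly 210, so 23 is attained.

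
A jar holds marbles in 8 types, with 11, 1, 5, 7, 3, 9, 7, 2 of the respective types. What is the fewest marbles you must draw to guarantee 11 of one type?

45

In the worst case you take as many as possible of each type without reaching 11: 10 + 1 + 5 + 7 + 3 + 9 + 7 + 2 = 44.
The next one must give 11 of some type, so 44 + 1 = 45.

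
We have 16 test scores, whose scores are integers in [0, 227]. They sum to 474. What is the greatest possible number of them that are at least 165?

2

Suppose k of them are at least 165. Those contribute at least 165 each and the other 16 − k at least 0 each.
So the total is at least 165k + 0(16 − k) = 0 + 165k. This must be ≤ 474, giving k ≤ 2.
k = 2 is achieved by 2 values at 165 and 14 at 0, total 330; add 144 to one value (staying below 165) to reach 474.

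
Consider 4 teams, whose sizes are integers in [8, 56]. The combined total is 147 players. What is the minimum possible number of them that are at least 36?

Suppose at most 4 − j of them reach 36; then j values are ≤ 35 and the rest ≤ 56.
The total is then ≤ 35·j + 56·(4 − j) = 224 − 21j. For this to be ≥ 147 we need j ≤ 3, so at least 4 − 3 = 1 must reach 36.
Exactly 1 works: 1 value at 56 and 3 at 35 total 161; lower one of the high values by 14 (still ≥ 36) to hit 147.

1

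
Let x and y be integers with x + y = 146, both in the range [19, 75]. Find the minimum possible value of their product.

For a fixed sum, xy is smallest when x and y are as far apart as possible.
The extreme feasible split is x = 71, y = 75, giving xy = 5325.

5325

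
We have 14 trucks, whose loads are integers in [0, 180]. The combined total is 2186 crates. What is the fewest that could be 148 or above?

If only k of them are at least 148, the other 14 − k are at most 147, so the total is at most k·180 + (14 − k)·147.
This must reach 2186, so k·180 + (14 − k)·147 ≥ 2186, giving k ≥ 4.
Exactly 4 works: 4 values at 180 and 10 at 147 total 2190; lower one of the high values by 4 (still ≥ 148) to hit 2186.

4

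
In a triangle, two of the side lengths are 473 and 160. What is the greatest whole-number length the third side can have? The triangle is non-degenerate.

632

The third side must be less than 473 + 160 = 633.
The largest integer below 633 is 632.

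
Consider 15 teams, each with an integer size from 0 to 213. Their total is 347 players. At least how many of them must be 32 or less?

5

If only k of them are at most 32, the other 15 − k are at least 33, so the total is at least (15 − k)·33 + k·0.
This is ≤ 347, so (15 − k)·33 + 0k ≤ 347, which gives k ≥ 5.
Exactly 5 works: 5 values at 0 and 10 at 33 total 330; raise one of the low values by 17 (still ≤ 32) to hit 347.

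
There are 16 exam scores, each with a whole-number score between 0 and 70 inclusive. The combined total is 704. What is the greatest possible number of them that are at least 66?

10

With k values at 66 or above and the rest at least 0, the sum is at least 0 + 66k.
Since the sum is 704, we need 66k ≤ 704, i.e. k ≤ 10.
k = 10 is achieved by 10 values at 66 and 6 at 0, total 660; add 44 to one value (staying below 66) to reach 704.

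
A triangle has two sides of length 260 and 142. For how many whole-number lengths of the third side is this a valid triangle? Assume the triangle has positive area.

The triangle inequality gives |260 − 142| < c < 260 + 142, i.e. 118 < c < 402.
So c can be any integer from 119 to 401: 283 values.

283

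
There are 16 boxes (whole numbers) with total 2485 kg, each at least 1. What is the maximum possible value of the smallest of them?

155

If every one of the 16 were at least 156, the total would be at least 16 × 156 = 2496 > 2485.
Equality holds with 11 values of 155 and 5 values of 156.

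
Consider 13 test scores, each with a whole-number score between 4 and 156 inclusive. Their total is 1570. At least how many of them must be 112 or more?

3

If only k of them are at least 112, the other 13 − k are at most 111, so the total is at most k·156 + (13 − k)·111.
This must reach 1570, so k·156 + (13 − k)·111 ≥ 1570, giving k ≥ 3.
Exactly 3 works: 3 values at 156 and 10 at 111 total 1578; lower one of the high values by 8 (still ≥ 112) to hit 1570.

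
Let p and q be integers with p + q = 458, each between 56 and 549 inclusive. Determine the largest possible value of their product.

52441

pq = p(458 − p) is maximized when p is as near 458/2 as the bounds allow.
Taking p = 229 and q = 229 (both in [56, 549]) gives pq = 52441.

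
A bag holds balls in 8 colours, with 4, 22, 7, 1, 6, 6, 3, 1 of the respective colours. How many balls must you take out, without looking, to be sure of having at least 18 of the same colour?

46

In the worst case you take as many as possible of each colour without reaching 18: 4 + 17 + 7 + 1 + 6 + 6 + 3 + 1 = 45.
The next one must give 18 of some colour, so 45 + 1 = 46.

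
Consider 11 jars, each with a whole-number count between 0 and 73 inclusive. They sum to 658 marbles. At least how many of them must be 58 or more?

2

If only k of them are at least 58, the other 11 − k are at most 57, so the total is at most k·73 + (11 − k)·57.
This must reach 658, so k·73 + (11 − k)·57 ≥ 658, giving k ≥ 2.
Exactly 2 works: 2 values at 73 and 9 at 57 total 659; lower one of the high values by 1 (still ≥ 58) to hit 658.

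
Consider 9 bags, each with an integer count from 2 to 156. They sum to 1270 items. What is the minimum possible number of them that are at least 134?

If only k of them are at least 134, the other 9 − k are at most 133, so the total is at most k·156 + (9 − k)·133.
This must reach 1270, so k·156 + (9 − k)·133 ≥ 1270, giving k ≥ 4.
Exactly 4 works: 4 values at 156 and 5 at 133 total 1289; lower one of the high values by 19 (still ≥ 134) to hit 1270.

4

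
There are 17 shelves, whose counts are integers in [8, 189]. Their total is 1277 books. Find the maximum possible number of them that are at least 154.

Suppose k of them are at least 154. Those contribute at least 154 each and the other 17 − k at least 8 each.
So the total is at least 154k + 8(17 − k) = 136 + 146k. This must be ≤ 1277, giving k ≤ 7.
k = 7 is achieved by 7 values at 154 and 10 at 8, total 1158; add 119 to one value (staying below 154) to reach 1277.

7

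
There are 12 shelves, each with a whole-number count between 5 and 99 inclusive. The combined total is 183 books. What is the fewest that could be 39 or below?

9

Let j be the number exceeding 39. Then the total is ≥ 40·j + 5·(12 − j) = 60 + 35j.
So 35j ≤ 123 and j ≤ 3; hence at least 12 − 3 = 9 are ≤ 39.
Exactly 9 works: 9 values at 5 and 3 at 40 total 165; raise one of the low values by 18 (still ≤ 39) to hit 183.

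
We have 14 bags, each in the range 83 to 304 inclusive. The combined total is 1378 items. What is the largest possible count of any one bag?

To make one bag as large as possible, make the other 13 as small as possible.
The other 13 contribute at least 13 × 83 = 1079, leaving at most 1378 − 1079 = 299.
Since 299 ≤ 304, this is achievable: one at 299 and 13 at 83.

299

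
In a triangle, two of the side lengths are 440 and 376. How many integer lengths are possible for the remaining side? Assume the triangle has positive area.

751

The triangle inequality gives |440 − 376| < c < 440 + 376, i.e. 64 < c < 816.
So c can be any integer from 65 to 815: 751 values.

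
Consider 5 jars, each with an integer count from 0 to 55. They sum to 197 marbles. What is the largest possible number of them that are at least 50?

With k values at 50 or above and the rest at least 0, the sum is at least 0 + 50k.
Since the sum is 197, we need 50k ≤ 197, i.e. k ≤ 3.
k = 3 is achieved by 3 values at 50 and 2 at 0, total 150; add 47 to one value (staying below 50) to reach 197.

3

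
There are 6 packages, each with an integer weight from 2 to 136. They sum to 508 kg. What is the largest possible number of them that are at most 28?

Each value at 28 or below falls at least 136 − 28 = 108 short of the ceiling 136.
The ceiling total is 6 × 136 = 816, and we need 508, so at most ⌊(816 − 508)/108⌋ = 2 can be that low.
k = 2 is achieved by 2 values at 28 and 4 at 136, total 600; lower one of the 136's by 92 (still > 28) to reach 508.

2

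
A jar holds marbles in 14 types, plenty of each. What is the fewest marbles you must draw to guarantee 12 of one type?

155

In the worst case you draw 11 of each of the 14 types: 14 × 11 = 154.
One more forces 12 of some type, so 154 + 1 = 155.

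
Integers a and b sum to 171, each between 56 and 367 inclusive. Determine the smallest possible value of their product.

Since a + b is fixed, pushing one of them to its bound minimizes the product.
At the endpoint a = 56, b = 171 − 56 = 115, so ab = 56 × 115 = 6440.

6440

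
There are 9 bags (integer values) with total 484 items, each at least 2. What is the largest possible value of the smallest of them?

53

If every one of the 9 were at least 54, the total would be at least 9 × 54 = 486 > 484.
Achievable: 2 of them at 53 and 7 at 54 total 484.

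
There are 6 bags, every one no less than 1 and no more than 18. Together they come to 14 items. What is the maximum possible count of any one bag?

9

To make one bag as large as possible, make the other 5 as small as possible.
The other 5 contribute at least 5 × 1 = 5, leaving at most 14 − 5 = 9.
Since 9 ≤ 18, this is achievable: one at 9 and 5 at 1.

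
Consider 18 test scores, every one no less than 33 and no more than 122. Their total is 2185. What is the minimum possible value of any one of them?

111

Minimizing one value means maximizing the remaining 17.
The other 17 contribute at most 17 × 122 = 2074, leaving at least 2185 − 2074 = 111.
Since 111 ≥ 33, this is achievable: one at 111 and 17 at 122.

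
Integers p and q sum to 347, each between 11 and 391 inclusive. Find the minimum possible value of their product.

Since p + q is fixed, pushing one of them to its bound minimizes the product.
The extreme feasible split is p = 11, q = 336, giving pq = 3696.

3696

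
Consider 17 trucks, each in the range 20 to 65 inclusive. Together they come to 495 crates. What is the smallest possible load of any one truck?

20

Minimizing one value means maximizing the remaining 16.
The other 16 can take up 16 × 65 = 1040 ≥ 495 − 20, so one truck can sit at its floor of 20.
Achievable: one at 20 and the other 16 totalling 475, which fits since 16 × 20 ≤ 475 ≤ 16 × 65.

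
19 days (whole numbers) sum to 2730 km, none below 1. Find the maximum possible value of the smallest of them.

143

The average is 2730/19 < 144, so some value is ≤ 143.
Equality holds with 6 values of 143 and 13 values of 144.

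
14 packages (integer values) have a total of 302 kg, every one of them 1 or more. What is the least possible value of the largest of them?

22

The average is 302/14 > 21, so not all 14 can be 21 or less; the largest is ≥ 22.
Equality holds with 8 values of 22 and 6 values of 21.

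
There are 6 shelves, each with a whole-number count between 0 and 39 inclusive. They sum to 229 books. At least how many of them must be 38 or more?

Each value short of 38 is at most 37, costing at least 39 − 37 = 2 against the maximum total of 234.
We can afford to lose at most 234 − 229 = 5, so at most ⌊5/2⌋ = 2 fall short, and at least 4 are ≥ 38.
Exactly 4 works: 4 values at 39 and 2 at 37 total 230; lower one of the high values by 1 (still ≥ 38) to hit 229.

4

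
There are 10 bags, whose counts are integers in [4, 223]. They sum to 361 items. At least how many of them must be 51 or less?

Let j be the number exceeding 51. Then the total is ≥ 52·j + 4·(10 − j) = 40 + 48j.
So 48j ≤ 321 and j ≤ 6; hence at least 10 − 6 = 4 are ≤ 51.
Exactly 4 works: 4 values at 4 and 6 at 52 total 328; raise one of the low values by 33 (still ≤ 51) to hit 361.

4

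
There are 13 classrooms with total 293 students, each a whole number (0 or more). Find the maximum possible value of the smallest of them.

The 13 values sum to 293, so their minimum is at most ⌊293/13⌋ = 22.
Achievable: 6 of them at 22 and 7 at 23 total 293.

22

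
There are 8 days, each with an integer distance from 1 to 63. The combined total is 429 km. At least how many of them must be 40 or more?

If only k of them are at least 40, the other 8 − k are at most 39, so the total is at most k·63 + (8 − k)·39.
This must reach 429, so k·63 + (8 − k)·39 ≥ 429, giving k ≥ 5.
Exactly 5 works: 5 values at 63 and 3 at 39 total 432; lower one of the high values by 3 (still ≥ 40) to hit 429.

5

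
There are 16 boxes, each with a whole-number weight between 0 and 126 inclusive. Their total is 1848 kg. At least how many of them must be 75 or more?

If only k of them are at least 75, the other 16 − k are at most 74, so the total is at most k·126 + (16 − k)·74.
This must reach 1848, so k·126 + (16 − k)·74 ≥ 1848, giving k ≥ 13.
Exactly 13 works: 13 values at 126 and 3 at 74 total 1860; lower one of the high values by 12 (still ≥ 75) to hit 1848.

13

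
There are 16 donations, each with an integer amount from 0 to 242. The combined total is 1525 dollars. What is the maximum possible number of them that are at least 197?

7

If k of the values are ≥ 197, the total is ≥ 197k + 0(16 − k).
Setting 197k + 0(16 − k) ≤ 1525 gives 197k ≤ 1525, so k ≤ 7.
k = 7 is achieved by 7 values at 197 and 9 at 0, total 1379; add 146 to one value (staying below 197) to reach 1525.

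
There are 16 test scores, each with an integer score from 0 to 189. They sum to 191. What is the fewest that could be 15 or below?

Let j be the number exceeding 15. Then the total is ≥ 16·j + 0·(16 − j) = 0 + 16j.
So 16j ≤ 191 and j ≤ 11; hence at least 16 − 11 = 5 are ≤ 15.
Exactly 5 works: 5 values at 0 and 11 at 16 total 176; raise one of the low values by 15 (still ≤ 15) to hit 191.

5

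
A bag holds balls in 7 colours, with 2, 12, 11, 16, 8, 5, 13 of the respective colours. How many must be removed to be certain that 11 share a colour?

In the worst case you take as many as possible of each colour without reaching 11: 2 + 10 + 10 + 10 + 8 + 5 + 10 = 55.
The next one must give 11 of some colour, so 55 + 1 = 56.

56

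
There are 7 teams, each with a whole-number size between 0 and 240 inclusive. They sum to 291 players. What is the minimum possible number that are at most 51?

2

If only k of them are at most 51, the other 7 − k are at least 52, so the total is at least (7 − k)·52 + k·0.
This is ≤ 291, so (7 − k)·52 + 0k ≤ 291, which gives k ≥ 2.
Exactly 2 works: 2 values at 0 and 5 at 52 total 260; raise one of the low values by 31 (still ≤ 51) to hit 291.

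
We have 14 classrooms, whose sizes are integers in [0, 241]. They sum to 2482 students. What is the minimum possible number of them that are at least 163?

Suppose at most 14 − j of them reach 163; then j values are ≤ 162 and the rest ≤ 241.
The total is then ≤ 162·j + 241·(14 − j) = 3374 − 79j. For this to be ≥ 2482 we need j ≤ 11, so at least 14 − 11 = 3 must reach 163.
Exactly 3 works: 3 values at 241 and 11 at 162 total 2505; lower one of the high values by 23 (still ≥ 163) to hit 2482.

3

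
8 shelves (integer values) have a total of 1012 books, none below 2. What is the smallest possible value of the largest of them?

127

If every one of the 8 were at most 126, the total would be at most 8 × 126 = 1008 < 1012.
Equality holds with 4 values of 127 and 4 values of 126.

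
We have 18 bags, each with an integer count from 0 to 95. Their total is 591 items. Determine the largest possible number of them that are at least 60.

Suppose k of them are at least 60. Those contribute at least 60 each and the other 18 − k at least 0 each.
So the total is at least 60k + 0(18 − k) = 0 + 60k. This must be ≤ 591, giving k ≤ 9.
k = 9 is achieved by 9 values at 60 and 9 at 0, total 540; add 51 to one value (staying below 60) to reach 591.

9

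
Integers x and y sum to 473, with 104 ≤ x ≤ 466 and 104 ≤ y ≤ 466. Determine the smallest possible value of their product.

38376

For a fixed sum, xy is smallest when x and y are as far apart as possible.
At the endpoint x = 104, y = 473 − 104 = 369, so xy = 104 × 369 = 38376.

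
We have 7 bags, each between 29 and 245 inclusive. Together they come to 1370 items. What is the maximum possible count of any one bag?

245

To make one bag as large as possible, make the other 6 as small as possible.
The other 6 contribute at least 6 × 29 = 174, leaving at most 1370 − 174 = 1196.
But each bag is capped at 245, so the maximum is 245.
Achievable: one at 245 and the other 6 totalling 1125, which fits since 6 × 29 ≤ 1125 ≤ 6 × 245.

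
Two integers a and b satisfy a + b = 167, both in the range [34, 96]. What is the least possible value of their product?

6816

For a fixed sum, ab is smallest when a and b are as far apart as possible.
The extreme feasible split is a = 71, b = 96, giving ab = 6816.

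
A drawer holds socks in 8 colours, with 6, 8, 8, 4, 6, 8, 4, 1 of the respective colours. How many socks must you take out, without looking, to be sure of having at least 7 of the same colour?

40

In the worst case you take as many as possible of each colour without reaching 7: 6 + 6 + 6 + 4 + 6 + 6 + 4 + 1 = 39.
The next one must give 7 of some colour, so 39 + 1 = 40.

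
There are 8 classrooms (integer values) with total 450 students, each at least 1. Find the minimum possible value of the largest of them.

The average is 450/8 > 56, so not all 8 can be 56 or less; the largest is ≥ 57.
Achievable: 2 of them at 57 and 6 at 56 total 450.

57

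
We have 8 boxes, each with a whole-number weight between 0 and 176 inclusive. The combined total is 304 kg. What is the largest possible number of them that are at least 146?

If k of the values are ≥ 146, the total is ≥ 146k + 0(8 − k).
Setting 146k + 0(8 − k) ≤ 304 gives 146k ≤ 304, so k ≤ 2.
k = 2 is achieved by 2 values at 146 and 6 at 0, total 292; add 12 to one value (staying below 146) to reach 304.

2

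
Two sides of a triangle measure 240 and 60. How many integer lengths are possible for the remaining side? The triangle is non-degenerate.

119

The triangle inequality gives |240 − 60| < c < 240 + 60, i.e. 180 < c < 300.
So c can be any integer from 181 to 299: 119 values.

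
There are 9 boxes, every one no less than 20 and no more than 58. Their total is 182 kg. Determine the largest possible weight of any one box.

Maximizing one value means minimizing the remaining 8.
The other 8 contribute at least 8 × 20 = 160, leaving at most 182 − 160 = 22.
Since 22 ≤ 58, this is achievable: one at 22 and 8 at 20.

22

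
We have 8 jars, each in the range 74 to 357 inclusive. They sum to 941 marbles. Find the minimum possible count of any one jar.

To make one jar as small as possible, make the other 7 as large as possible.
The other 7 can take up 7 × 357 = 2499 ≥ 941 − 74, so one jar can sit at its floor of 74.
Achievable: one at 74 and the other 7 totalling 867, which fits since 7 × 74 ≤ 867 ≤ 7 × 357.

74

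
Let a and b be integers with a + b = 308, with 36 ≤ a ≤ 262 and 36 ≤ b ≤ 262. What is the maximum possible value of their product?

With a + b fixed, ab peaks when the two are closest together.
Taking a = 154 and b = 154 (both in [36, 262]) gives ab = 23716.

23716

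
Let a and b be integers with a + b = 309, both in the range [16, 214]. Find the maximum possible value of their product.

ab = a(309 − a) is maximized when a is as near 309/2 as the bounds allow.
Taking a = 154 and b = 155 (both in [16, 214]) gives ab = 23870.

23870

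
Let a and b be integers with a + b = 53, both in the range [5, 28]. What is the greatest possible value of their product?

For a fixed sum, the product ab is largest when a and b are as close as possible.
Taking a = 26 and b = 27 (both in [5, 28]) gives ab = 702.

702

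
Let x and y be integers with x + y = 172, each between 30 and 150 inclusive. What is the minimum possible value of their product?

Since x + y is fixed, pushing one of them to its bound minimizes the product.
The extreme feasible split is x = 30, y = 142, giving xy = 4260.

4260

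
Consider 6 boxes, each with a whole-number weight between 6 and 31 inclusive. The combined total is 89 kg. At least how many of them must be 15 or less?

Each value above 15 is at least 16, contributing at least 16 − 6 = 10 above the floor 6.
The sum exceeds the floor total 36 by 53, so at most ⌊53/10⌋ = 5 exceed 15, and at least 1 are ≤ 15.
Exactly 1 works: 1 value at 6 and 5 at 16 total 86; raise one of the low values by 3 (still ≤ 15) to hit 89.

1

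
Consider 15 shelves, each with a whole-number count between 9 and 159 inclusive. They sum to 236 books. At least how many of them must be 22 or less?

8

If only k of them are at most 22, the other 15 − k are at least 23, so the total is at least (15 − k)·23 + k·9.
This is ≤ 236, so (15 − k)·23 + 9k ≤ 236, which gives k ≥ 8.
Exactly 8 works: 8 values at 9 and 7 at 23 total 233; raise one of the low values by 3 (still ≤ 22) to hit 236.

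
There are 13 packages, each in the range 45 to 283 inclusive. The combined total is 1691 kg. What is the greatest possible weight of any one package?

To make one package as large as possible, make the other 12 as small as possible.
The other 12 contribute at least 12 × 45 = 540, leaving at most 1691 − 540 = 1151.
But each package is capped at 283, so the maximum is 283.
Achievable: one at 283 and the other 12 totalling 1408, which fits since 12 × 45 ≤ 1408 ≤ 12 × 283.

283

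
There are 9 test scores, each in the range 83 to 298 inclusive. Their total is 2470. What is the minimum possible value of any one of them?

To make one score as small as possible, make the other 8 as large as possible.
The other 8 contribute at most 8 × 298 = 2384, leaving at least 2470 − 2384 = 86.
Since 86 ≥ 83, this is achievable: one at 86 and 8 at 298.

86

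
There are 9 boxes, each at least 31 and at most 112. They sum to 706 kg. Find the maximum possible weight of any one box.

112

Maximizing one value means minimizing the remaining 8.
The other 8 contribute at least 8 × 31 = 248, leaving at most 706 − 248 = 458.
But each box is capped at 112, so the maximum is 112.
Achievable: one at 112 and the other 8 totalling 594, which fits since 8 × 31 ≤ 594 ≤ 8 × 112.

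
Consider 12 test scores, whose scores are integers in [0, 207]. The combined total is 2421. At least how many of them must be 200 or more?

5

If only k of them are at least 200, the other 12 − k are at most 199, so the total is at most k·207 + (12 − k)·199.
This must reach 2421, so k·207 + (12 − k)·199 ≥ 2421, giving k ≥ 5.
Exactly 5 works: 5 values at 207 and 7 at 199 total 2428; lower one of the high values by 7 (still ≥ 200) to hit 2421.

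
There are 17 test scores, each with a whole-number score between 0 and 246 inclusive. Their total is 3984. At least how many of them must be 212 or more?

Suppose at most 17 − j of them reach 212; then j values are ≤ 211 and the rest ≤ 246.
The total is then ≤ 211·j + 246·(17 − j) = 4182 − 35j. For this to be ≥ 3984 we need j ≤ 5, so at least 17 − 5 = 12 must reach 212.
Exactly 12 works: 12 values at 246 and 5 at 211 total 4007; lower one of the high values by 23 (still ≥ 212) to hit 3984.

12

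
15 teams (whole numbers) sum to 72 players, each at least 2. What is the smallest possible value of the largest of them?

If every one of the 15 were at most 4, the total would be at most 15 × 4 = 60 < 72.
Achievable: 12 of them at 5 and 3 at 4 total 72.

5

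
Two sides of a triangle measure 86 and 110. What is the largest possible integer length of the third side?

195

The third side must be less than 86 + 110 = 196.
The largest integer below 196 is 195.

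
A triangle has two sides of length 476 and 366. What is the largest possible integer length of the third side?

841

The third side must be less than 476 + 366 = 842.
The largest integer below 842 is 841.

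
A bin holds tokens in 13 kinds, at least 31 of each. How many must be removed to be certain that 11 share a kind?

131

You could draw 10 of every kind without reaching 11 of any — 130 in all.
One more forces 11 of some kind, so 130 + 1 = 131.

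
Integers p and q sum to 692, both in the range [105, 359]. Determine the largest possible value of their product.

With p + q fixed, pq peaks when the two are closest together.
Taking p = 346 and q = 346 (both in [105, 359]) gives pq = 119716.

119716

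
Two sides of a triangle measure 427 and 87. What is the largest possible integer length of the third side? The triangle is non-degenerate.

The third side must be less than 427 + 87 = 514.
The largest integer below 514 is 513.

513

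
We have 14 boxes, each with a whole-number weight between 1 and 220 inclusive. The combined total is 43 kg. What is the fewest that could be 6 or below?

10

Each value above 6 is at least 7, contributing at least 7 − 1 = 6 above the floor 1.
The sum exceeds the floor total 14 by 29, so at most ⌊29/6⌋ = 4 exceed 6, and at least 10 are ≤ 6.
Exactly 10 works: 10 values at 1 and 4 at 7 total 38; raise one of the low values by 5 (still ≤ 6) to hit 43.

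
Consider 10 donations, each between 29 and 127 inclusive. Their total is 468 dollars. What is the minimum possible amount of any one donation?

Minimizing one value means maximizing the remaining 9.
The other 9 can take up 9 × 127 = 1143 ≥ 468 − 29, so one donation can sit at its floor of 29.
Achievable: one at 29 and the other 9 totalling 439, which fits since 9 × 29 ≤ 439 ≤ 9 × 127.

29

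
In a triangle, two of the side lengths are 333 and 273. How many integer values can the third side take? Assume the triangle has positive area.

The triangle inequality gives |333 − 273| < c < 333 + 273, i.e. 60 < c < 606.
So c can be any integer from 61 to 605: 545 values.

545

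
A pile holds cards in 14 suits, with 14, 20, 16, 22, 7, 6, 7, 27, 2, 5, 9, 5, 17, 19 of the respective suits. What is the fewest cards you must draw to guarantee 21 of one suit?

168

In the worst case you take as many as possible of each suit without reaching 21: 14 + 20 + 16 + 20 + 7 + 6 + 7 + 20 + 2 + 5 + 9 + 5 + 17 + 19 = 167.
The next one must give 21 of some suit, so 167 + 1 = 168.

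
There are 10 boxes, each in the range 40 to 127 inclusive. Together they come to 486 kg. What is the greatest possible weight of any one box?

To make one box as large as possible, make the other 9 as small as possible.
The other 9 contribute at least 9 × 40 = 360, leaving at most 486 − 360 = 126.
Since 126 ≤ 127, this is achievable: one at 126 and 9 at 40.

126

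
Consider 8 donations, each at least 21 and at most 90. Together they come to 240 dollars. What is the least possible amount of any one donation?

21

Minimizing one value means maximizing the remaining 7.
The other 7 can take up 7 × 90 = 630 ≥ 240 − 21, so one donation can sit at its floor of 21.
Achievable: one at 21 and the other 7 totalling 219, which fits since 7 × 21 ≤ 219 ≤ 7 × 90.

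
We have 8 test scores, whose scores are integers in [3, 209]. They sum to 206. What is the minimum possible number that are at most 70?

If only k of them are at most 70, the other 8 − k are at least 71, so the total is at least (8 − k)·71 + k·3.
This is ≤ 206, so (8 − k)·71 + 3k ≤ 206, which gives k ≥ 6.
Exactly 6 works: 6 values at 3 and 2 at 71 total 160; raise one of the low values by 46 (still ≤ 70) to hit 206.

6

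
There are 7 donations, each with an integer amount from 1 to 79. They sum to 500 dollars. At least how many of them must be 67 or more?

3

Each value short of 67 is at most 66, costing at least 79 − 66 = 13 against the maximum total of 553.
We can afford to lose at most 553 − 500 = 53, so at most ⌊53/13⌋ = 4 fall short, and at least 3 are ≥ 67.
Exactly 3 works: 3 values at 79 and 4 at 66 total 501; lower one of the high values by 1 (still ≥ 67) to hit 500.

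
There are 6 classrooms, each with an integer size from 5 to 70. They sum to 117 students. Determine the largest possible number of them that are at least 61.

1

If k of the values are ≥ 61, the total is ≥ 61k + 5(6 − k).
Setting 61k + 5(6 − k) ≤ 117 gives 56k ≤ 87, so k ≤ 1.
k = 1 is achieved by 1 value at 61 and 5 at 5, total 86; add 31 to one value (staying below 61) to reach 117.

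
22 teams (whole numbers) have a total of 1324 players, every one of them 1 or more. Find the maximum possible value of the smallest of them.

The 22 values sum to 1324, so their minimum is at most ⌊1324/22⌋ = 60.
Achievable: 18 of them at 60 and 4 at 61 total 1324.

60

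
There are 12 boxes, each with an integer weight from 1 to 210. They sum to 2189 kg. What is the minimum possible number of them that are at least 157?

6

Suppose at most 12 − j of them reach 157; then j values are ≤ 156 and the rest ≤ 210.
The total is then ≤ 156·j + 210·(12 − j) = 2520 − 54j. For this to be ≥ 2189 we need j ≤ 6, so at least 12 − 6 = 6 must reach 157.
Exactly 6 works: 6 values at 210 and 6 at 156 total 2196; lower one of the high values by 7 (still ≥ 157) to hit 2189.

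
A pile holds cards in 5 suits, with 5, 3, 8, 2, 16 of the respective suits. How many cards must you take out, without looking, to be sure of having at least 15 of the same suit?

33

In the worst case you take as many as possible of each suit without reaching 15: 5 + 3 + 8 + 2 + 14 = 32.
The next one must give 15 of some suit, so 32 + 1 = 33.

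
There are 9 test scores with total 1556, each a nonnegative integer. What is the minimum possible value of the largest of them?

173

Some value must be at least ⌈1556/9⌉ = 173, since 9 × 172 = 1548 < 1556.
Taking 1 copy of 172 and 8 copies of 173 gives exactly 1556, so 173 is attained.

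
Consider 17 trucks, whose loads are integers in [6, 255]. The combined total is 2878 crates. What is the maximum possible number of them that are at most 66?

7

Each value at 66 or below falls at least 255 − 66 = 189 short of the ceiling 255.
The ceiling total is 17 × 255 = 4335, and we need 2878, so at most ⌊(4335 − 2878)/189⌋ = 7 can be that low.
k = 7 is achieved by 7 values at 66 and 10 at 255, total 3012; lower one of the 255's by 134 (still > 66) to reach 2878.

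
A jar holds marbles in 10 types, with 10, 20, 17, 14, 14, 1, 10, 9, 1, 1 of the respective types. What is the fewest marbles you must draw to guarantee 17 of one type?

In the worst case you take as many as possible of each type without reaching 17: 10 + 16 + 16 + 14 + 14 + 1 + 10 + 9 + 1 + 1 = 92.
The next one must give 17 of some type, so 92 + 1 = 93.

93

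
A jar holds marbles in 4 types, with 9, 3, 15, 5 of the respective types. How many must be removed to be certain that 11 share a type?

In the worst case you take as many as possible of each type without reaching 11: 9 + 3 + 10 + 5 = 27.
The next one must give 11 of some type, so 27 + 1 = 28.

28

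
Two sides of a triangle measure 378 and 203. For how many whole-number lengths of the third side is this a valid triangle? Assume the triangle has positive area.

405

The triangle inequality gives |378 − 203| < c < 378 + 203, i.e. 175 < c < 581.
So c can be any integer from 176 to 580: 405 values.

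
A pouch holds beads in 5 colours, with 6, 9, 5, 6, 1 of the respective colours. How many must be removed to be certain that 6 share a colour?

In the worst case you take as many as possible of each colour without reaching 6: 5 + 5 + 5 + 5 + 1 = 21.
The next one must give 6 of some colour, so 21 + 1 = 22.

22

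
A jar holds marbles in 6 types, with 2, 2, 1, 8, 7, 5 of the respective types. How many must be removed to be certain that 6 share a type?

21

In the worst case you take as many as possible of each type without reaching 6: 2 + 2 + 1 + 5 + 5 + 5 = 20.
The next one must give 6 of some type, so 20 + 1 = 21.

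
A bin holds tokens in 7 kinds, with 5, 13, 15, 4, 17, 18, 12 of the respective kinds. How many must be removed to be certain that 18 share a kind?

84

In the worst case you take as many as possible of each kind without reaching 18: 5 + 13 + 15 + 4 + 17 + 17 + 12 = 83.
The next one must give 18 of some kind, so 83 + 1 = 84.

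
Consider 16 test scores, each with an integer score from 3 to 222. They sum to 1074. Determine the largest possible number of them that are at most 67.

Each value at 67 or below falls at least 222 − 67 = 155 short of the ceiling 222.
The ceiling total is 16 × 222 = 3552, and we need 1074, so at most ⌊(3552 − 1074)/155⌋ = 15 can be that low.
k = 15 is achieved by 15 values at 67 and 1 at 222, total 1227; lower one of the 222's by 153 (still > 67) to reach 1074.

15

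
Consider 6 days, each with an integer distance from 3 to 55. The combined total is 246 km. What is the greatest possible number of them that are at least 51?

Suppose k of them are at least 51. Those contribute at least 51 each and the other 6 − k at least 3 each.
So the total is at least 51k + 3(6 − k) = 18 + 48k. This must be ≤ 246, giving k ≤ 4.
k = 4 is achieved by 4 values at 51 and 2 at 3, total 210; add 36 to one value (staying below 51) to reach 246.

4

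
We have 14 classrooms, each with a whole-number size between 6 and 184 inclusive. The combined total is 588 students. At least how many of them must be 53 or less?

If only k of them are at most 53, the other 14 − k are at least 54, so the total is at least (14 − k)·54 + k·6.
This is ≤ 588, so (14 − k)·54 + 6k ≤ 588, which gives k ≥ 4.
Exactly 4 works: 4 values at 6 and 10 at 54 total 564; raise one of the low values by 24 (still ≤ 53) to hit 588.

4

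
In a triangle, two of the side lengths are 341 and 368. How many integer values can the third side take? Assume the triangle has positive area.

681

The triangle inequality gives |341 − 368| < c < 341 + 368, i.e. 27 < c < 709.
So c can be any integer from 28 to 708: 681 values.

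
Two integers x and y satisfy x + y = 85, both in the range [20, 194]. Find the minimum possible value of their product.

Since x + y is fixed, pushing one of them to its bound minimizes the product.
The extreme feasible split is x = 20, y = 65, giving xy = 1300.

1300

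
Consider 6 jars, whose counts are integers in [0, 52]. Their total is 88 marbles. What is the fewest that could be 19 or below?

2

Let j be the number exceeding 19. Then the total is ≥ 20·j + 0·(6 − j) = 0 + 20j.
So 20j ≤ 88 and j ≤ 4; hence at least 6 − 4 = 2 are ≤ 19.
Exactly 2 works: 2 values at 0 and 4 at 20 total 80; raise one of the low values by 8 (still ≤ 19) to hit 88.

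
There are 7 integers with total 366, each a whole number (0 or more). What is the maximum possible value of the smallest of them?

52

If every one of the 7 were at least 53, the total would be at least 7 × 53 = 371 > 366.
Achievable: 5 of them at 52 and 2 at 53 total 366.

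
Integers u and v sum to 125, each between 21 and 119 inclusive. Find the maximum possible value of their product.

3906

For a fixed sum, the product uv is largest when u and v are as close as possible.
Taking u = 62 and v = 63 (both in [21, 119]) gives uv = 3906.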